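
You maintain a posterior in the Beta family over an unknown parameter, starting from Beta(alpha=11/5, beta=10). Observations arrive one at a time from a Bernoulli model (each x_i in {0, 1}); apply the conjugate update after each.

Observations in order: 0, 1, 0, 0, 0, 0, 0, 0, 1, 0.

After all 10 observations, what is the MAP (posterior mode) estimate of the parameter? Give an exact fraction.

16/101

obs 1: x=0 → posterior Beta(11/5, 11)
obs 2: x=1 → posterior Beta(16/5, 11)
obs 3: x=0 → posterior Beta(16/5, 12)
obs 4: x=0 → posterior Beta(16/5, 13)
obs 5: x=0 → posterior Beta(16/5, 14)
obs 6: x=0 → posterior Beta(16/5, 15)
obs 7: x=0 → posterior Beta(16/5, 16)
obs 8: x=0 → posterior Beta(16/5, 17)
obs 9: x=1 → posterior Beta(21/5, 17)
obs 10: x=0 → posterior Beta(21/5, 18)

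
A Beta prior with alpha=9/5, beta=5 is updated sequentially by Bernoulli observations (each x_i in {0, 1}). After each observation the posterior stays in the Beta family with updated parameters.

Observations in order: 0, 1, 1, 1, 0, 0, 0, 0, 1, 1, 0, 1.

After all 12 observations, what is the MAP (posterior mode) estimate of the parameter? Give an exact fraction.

17/42

obs 1: x=0 → posterior Beta(9/5, 6)
obs 2: x=1 → posterior Beta(14/5, 6)
obs 3: x=1 → posterior Beta(19/5, 6)
obs 4: x=1 → posterior Beta(24/5, 6)
obs 5: x=0 → posterior Beta(24/5, 7)
obs 6: x=0 → posterior Beta(24/5, 8)
obs 7: x=0 → posterior Beta(24/5, 9)
obs 8: x=0 → posterior Beta(24/5, 10)
obs 9: x=1 → posterior Beta(29/5, 10)
obs 10: x=1 → posterior Beta(34/5, 10)
obs 11: x=0 → posterior Beta(34/5, 11)
obs 12: x=1 → posterior Beta(39/5, 11)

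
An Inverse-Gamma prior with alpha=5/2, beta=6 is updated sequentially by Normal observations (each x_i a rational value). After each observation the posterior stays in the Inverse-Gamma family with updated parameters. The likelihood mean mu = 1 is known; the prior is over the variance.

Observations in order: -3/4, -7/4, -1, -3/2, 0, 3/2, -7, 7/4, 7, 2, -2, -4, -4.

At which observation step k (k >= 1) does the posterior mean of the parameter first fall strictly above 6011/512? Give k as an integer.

obs 1: x=-3/4 → posterior Inverse-Gamma(3, 241/32)
obs 2: x=-7/4 → posterior Inverse-Gamma(7/2, 181/16)
obs 3: x=-1 → posterior Inverse-Gamma(4, 213/16)
obs 4: x=-3/2 → posterior Inverse-Gamma(9/2, 263/16)
obs 5: x=0 → posterior Inverse-Gamma(5, 271/16)
obs 6: x=3/2 → posterior Inverse-Gamma(11/2, 273/16)
obs 7: x=-7 → posterior Inverse-Gamma(6, 785/16)
obs 8: x=7/4 → posterior Inverse-Gamma(13/2, 1579/32)
obs 9: x=7 → posterior Inverse-Gamma(7, 2155/32)
obs 10: x=2 → posterior Inverse-Gamma(15/2, 2171/32)
obs 11: x=-2 → posterior Inverse-Gamma(8, 2315/32)
obs 12: x=-4 → posterior Inverse-Gamma(17/2, 2715/32)
obs 13: x=-4 → posterior Inverse-Gamma(9, 3115/32)

k = 13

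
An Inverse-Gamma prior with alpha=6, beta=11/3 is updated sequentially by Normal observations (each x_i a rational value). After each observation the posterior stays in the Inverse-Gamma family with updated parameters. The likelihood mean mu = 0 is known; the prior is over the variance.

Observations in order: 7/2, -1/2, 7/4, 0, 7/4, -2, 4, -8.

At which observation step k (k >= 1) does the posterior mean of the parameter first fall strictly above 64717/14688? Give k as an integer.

k = 8

obs 1: x=7/2 → posterior Inverse-Gamma(13/2, 235/24)
obs 2: x=-1/2 → posterior Inverse-Gamma(7, 119/12)
obs 3: x=7/4 → posterior Inverse-Gamma(15/2, 1099/96)
obs 4: x=0 → posterior Inverse-Gamma(8, 1099/96)
obs 5: x=7/4 → posterior Inverse-Gamma(17/2, 623/48)
obs 6: x=-2 → posterior Inverse-Gamma(9, 719/48)
obs 7: x=4 → posterior Inverse-Gamma(19/2, 1103/48)
obs 8: x=-8 → posterior Inverse-Gamma(10, 2639/48)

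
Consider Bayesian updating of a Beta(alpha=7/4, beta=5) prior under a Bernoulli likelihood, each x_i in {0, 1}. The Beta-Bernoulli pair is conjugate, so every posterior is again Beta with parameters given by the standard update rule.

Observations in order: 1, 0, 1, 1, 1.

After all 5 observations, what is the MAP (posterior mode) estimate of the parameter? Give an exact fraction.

obs 1: x=1 → posterior Beta(11/4, 5)
obs 2: x=0 → posterior Beta(11/4, 6)
obs 3: x=1 → posterior Beta(15/4, 6)
obs 4: x=1 → posterior Beta(19/4, 6)
obs 5: x=1 → posterior Beta(23/4, 6)

19/39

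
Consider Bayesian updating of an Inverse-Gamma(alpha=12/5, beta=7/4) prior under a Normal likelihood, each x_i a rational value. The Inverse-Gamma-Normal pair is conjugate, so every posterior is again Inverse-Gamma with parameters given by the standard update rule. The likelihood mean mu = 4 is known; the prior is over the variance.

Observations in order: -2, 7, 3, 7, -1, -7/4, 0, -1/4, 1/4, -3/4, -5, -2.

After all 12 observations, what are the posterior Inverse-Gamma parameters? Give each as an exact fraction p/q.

alpha=42/5, beta=1217/8

obs 1: x=-2 → posterior Inverse-Gamma(29/10, 79/4)
obs 2: x=7 → posterior Inverse-Gamma(17/5, 97/4)
obs 3: x=3 → posterior Inverse-Gamma(39/10, 99/4)
obs 4: x=7 → posterior Inverse-Gamma(22/5, 117/4)
obs 5: x=-1 → posterior Inverse-Gamma(49/10, 167/4)
obs 6: x=-7/4 → posterior Inverse-Gamma(27/5, 1865/32)
obs 7: x=0 → posterior Inverse-Gamma(59/10, 2121/32)
obs 8: x=-1/4 → posterior Inverse-Gamma(32/5, 1205/16)
obs 9: x=1/4 → posterior Inverse-Gamma(69/10, 2635/32)
obs 10: x=-3/4 → posterior Inverse-Gamma(37/5, 749/8)
obs 11: x=-5 → posterior Inverse-Gamma(79/10, 1073/8)
obs 12: x=-2 → posterior Inverse-Gamma(42/5, 1217/8)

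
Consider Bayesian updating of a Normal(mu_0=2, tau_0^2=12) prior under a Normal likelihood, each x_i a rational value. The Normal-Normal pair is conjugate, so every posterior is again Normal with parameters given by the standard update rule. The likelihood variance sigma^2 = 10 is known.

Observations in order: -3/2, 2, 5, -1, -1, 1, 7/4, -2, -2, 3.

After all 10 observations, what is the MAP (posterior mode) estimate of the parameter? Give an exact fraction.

obs 1: x=-3/2 → posterior Normal(1/11, 60/11)
obs 2: x=2 → posterior Normal(13/17, 60/17)
obs 3: x=5 → posterior Normal(43/23, 60/23)
obs 4: x=-1 → posterior Normal(37/29, 60/29)
obs 5: x=-1 → posterior Normal(31/35, 12/7)
obs 6: x=1 → posterior Normal(37/41, 60/41)
obs 7: x=7/4 → posterior Normal(95/94, 60/47)
obs 8: x=-2 → posterior Normal(71/106, 60/53)
obs 9: x=-2 → posterior Normal(47/118, 60/59)
obs 10: x=3 → posterior Normal(83/130, 12/13)

83/130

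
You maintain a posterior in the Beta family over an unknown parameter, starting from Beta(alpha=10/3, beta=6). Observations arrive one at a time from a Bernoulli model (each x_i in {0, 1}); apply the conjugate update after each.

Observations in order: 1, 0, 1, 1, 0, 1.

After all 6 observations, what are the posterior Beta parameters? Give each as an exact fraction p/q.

obs 1: x=1 → posterior Beta(13/3, 6)
obs 2: x=0 → posterior Beta(13/3, 7)
obs 3: x=1 → posterior Beta(16/3, 7)
obs 4: x=1 → posterior Beta(19/3, 7)
obs 5: x=0 → posterior Beta(19/3, 8)
obs 6: x=1 → posterior Beta(22/3, 8)

alpha=22/3, beta=8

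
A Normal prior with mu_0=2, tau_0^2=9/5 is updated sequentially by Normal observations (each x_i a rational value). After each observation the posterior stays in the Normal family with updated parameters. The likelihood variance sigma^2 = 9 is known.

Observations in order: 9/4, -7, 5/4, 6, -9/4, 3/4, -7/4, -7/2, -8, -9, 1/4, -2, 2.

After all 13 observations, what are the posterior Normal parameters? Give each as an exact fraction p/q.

mu_0=-11/18, tau_0^2=1/2

obs 1: x=9/4 → posterior Normal(49/24, 3/2)
obs 2: x=-7 → posterior Normal(3/4, 9/7)
obs 3: x=5/4 → posterior Normal(13/16, 9/8)
obs 4: x=6 → posterior Normal(25/18, 1)
obs 5: x=-9/4 → posterior Normal(41/40, 9/10)
obs 6: x=3/4 → posterior Normal(1, 9/11)
obs 7: x=-7/4 → posterior Normal(37/48, 3/4)
obs 8: x=-7/2 → posterior Normal(23/52, 9/13)
obs 9: x=-8 → posterior Normal(-9/56, 9/14)
obs 10: x=-9 → posterior Normal(-3/4, 3/5)
obs 11: x=1/4 → posterior Normal(-11/16, 9/16)
obs 12: x=-2 → posterior Normal(-13/17, 9/17)
obs 13: x=2 → posterior Normal(-11/18, 1/2)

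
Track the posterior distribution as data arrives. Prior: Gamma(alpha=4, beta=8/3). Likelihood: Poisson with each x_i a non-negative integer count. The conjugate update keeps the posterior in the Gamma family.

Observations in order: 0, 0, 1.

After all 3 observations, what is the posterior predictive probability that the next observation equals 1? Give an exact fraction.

obs 1: x=0 → posterior Gamma(4, 11/3)
obs 2: x=0 → posterior Gamma(4, 14/3)
obs 3: x=1 → posterior Gamma(5, 17/3)

4259571/12800000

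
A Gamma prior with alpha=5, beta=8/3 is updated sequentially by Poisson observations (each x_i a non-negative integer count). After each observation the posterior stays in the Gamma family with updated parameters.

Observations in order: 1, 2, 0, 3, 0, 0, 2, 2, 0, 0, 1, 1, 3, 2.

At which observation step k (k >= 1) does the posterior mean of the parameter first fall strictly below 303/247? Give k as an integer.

obs 1: x=1 → posterior Gamma(6, 11/3)
obs 2: x=2 → posterior Gamma(8, 14/3)
obs 3: x=0 → posterior Gamma(8, 17/3)
obs 4: x=3 → posterior Gamma(11, 20/3)
obs 5: x=0 → posterior Gamma(11, 23/3)
obs 6: x=0 → posterior Gamma(11, 26/3)
obs 7: x=2 → posterior Gamma(13, 29/3)
obs 8: x=2 → posterior Gamma(15, 32/3)
obs 9: x=0 → posterior Gamma(15, 35/3)
obs 10: x=0 → posterior Gamma(15, 38/3)
obs 11: x=1 → posterior Gamma(16, 41/3)
obs 12: x=1 → posterior Gamma(17, 44/3)
obs 13: x=3 → posterior Gamma(20, 47/3)
obs 14: x=2 → posterior Gamma(22, 50/3)

k = 10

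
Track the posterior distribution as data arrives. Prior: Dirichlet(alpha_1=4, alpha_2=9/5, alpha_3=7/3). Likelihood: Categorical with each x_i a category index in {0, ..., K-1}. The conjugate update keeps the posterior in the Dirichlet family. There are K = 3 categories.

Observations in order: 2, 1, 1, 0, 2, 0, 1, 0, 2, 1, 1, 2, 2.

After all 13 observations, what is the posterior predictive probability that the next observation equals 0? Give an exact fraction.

obs 1: x=2 → posterior Dirichlet(4, 9/5, 10/3)
obs 2: x=1 → posterior Dirichlet(4, 14/5, 10/3)
obs 3: x=1 → posterior Dirichlet(4, 19/5, 10/3)
obs 4: x=0 → posterior Dirichlet(5, 19/5, 10/3)
obs 5: x=2 → posterior Dirichlet(5, 19/5, 13/3)
obs 6: x=0 → posterior Dirichlet(6, 19/5, 13/3)
obs 7: x=1 → posterior Dirichlet(6, 24/5, 13/3)
obs 8: x=0 → posterior Dirichlet(7, 24/5, 13/3)
obs 9: x=2 → posterior Dirichlet(7, 24/5, 16/3)
obs 10: x=1 → posterior Dirichlet(7, 29/5, 16/3)
obs 11: x=1 → posterior Dirichlet(7, 34/5, 16/3)
obs 12: x=2 → posterior Dirichlet(7, 34/5, 19/3)
obs 13: x=2 → posterior Dirichlet(7, 34/5, 22/3)

105/317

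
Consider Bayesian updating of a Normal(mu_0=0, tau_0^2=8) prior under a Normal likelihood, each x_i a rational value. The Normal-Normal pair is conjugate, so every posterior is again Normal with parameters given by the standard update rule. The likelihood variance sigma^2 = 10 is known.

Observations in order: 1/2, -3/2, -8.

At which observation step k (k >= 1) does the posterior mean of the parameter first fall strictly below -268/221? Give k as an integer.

k = 3

obs 1: x=1/2 → posterior Normal(2/9, 40/9)
obs 2: x=-3/2 → posterior Normal(-4/13, 40/13)
obs 3: x=-8 → posterior Normal(-36/17, 40/17)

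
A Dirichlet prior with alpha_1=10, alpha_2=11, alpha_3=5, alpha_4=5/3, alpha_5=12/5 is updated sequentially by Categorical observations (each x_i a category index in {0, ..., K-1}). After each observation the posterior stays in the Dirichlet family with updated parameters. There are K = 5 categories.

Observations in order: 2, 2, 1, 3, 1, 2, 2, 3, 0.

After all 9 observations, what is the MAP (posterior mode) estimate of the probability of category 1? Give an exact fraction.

180/511

obs 1: x=2 → posterior Dirichlet(10, 11, 6, 5/3, 12/5)
obs 2: x=2 → posterior Dirichlet(10, 11, 7, 5/3, 12/5)
obs 3: x=1 → posterior Dirichlet(10, 12, 7, 5/3, 12/5)
obs 4: x=3 → posterior Dirichlet(10, 12, 7, 8/3, 12/5)
obs 5: x=1 → posterior Dirichlet(10, 13, 7, 8/3, 12/5)
obs 6: x=2 → posterior Dirichlet(10, 13, 8, 8/3, 12/5)
obs 7: x=2 → posterior Dirichlet(10, 13, 9, 8/3, 12/5)
obs 8: x=3 → posterior Dirichlet(10, 13, 9, 11/3, 12/5)
obs 9: x=0 → posterior Dirichlet(11, 13, 9, 11/3, 12/5)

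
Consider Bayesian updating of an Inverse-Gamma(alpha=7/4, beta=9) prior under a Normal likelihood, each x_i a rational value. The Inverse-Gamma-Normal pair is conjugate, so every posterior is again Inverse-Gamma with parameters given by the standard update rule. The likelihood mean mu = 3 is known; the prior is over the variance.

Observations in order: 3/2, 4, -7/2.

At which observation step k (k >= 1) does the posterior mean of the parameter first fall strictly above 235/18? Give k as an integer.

obs 1: x=3/2 → posterior Inverse-Gamma(9/4, 81/8)
obs 2: x=4 → posterior Inverse-Gamma(11/4, 85/8)
obs 3: x=-7/2 → posterior Inverse-Gamma(13/4, 127/4)

k = 3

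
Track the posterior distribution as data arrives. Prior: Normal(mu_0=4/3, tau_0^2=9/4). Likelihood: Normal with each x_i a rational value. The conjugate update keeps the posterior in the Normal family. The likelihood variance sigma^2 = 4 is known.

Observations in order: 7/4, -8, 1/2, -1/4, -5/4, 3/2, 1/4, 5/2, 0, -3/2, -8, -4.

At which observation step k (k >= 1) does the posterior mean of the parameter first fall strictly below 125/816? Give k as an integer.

obs 1: x=7/4 → posterior Normal(89/60, 36/25)
obs 2: x=-8 → posterior Normal(-419/408, 18/17)
obs 3: x=1/2 → posterior Normal(-365/516, 36/43)
obs 4: x=-1/4 → posterior Normal(-49/78, 9/13)
obs 5: x=-5/4 → posterior Normal(-527/732, 36/61)
obs 6: x=3/2 → posterior Normal(-73/168, 18/35)
obs 7: x=1/4 → posterior Normal(-169/474, 36/79)
obs 8: x=5/2 → posterior Normal(-17/264, 9/22)
obs 9: x=0 → posterior Normal(-17/291, 36/97)
obs 10: x=-3/2 → posterior Normal(-115/636, 18/53)
obs 11: x=-8 → posterior Normal(-547/690, 36/115)
obs 12: x=-4 → posterior Normal(-763/744, 9/31)

k = 2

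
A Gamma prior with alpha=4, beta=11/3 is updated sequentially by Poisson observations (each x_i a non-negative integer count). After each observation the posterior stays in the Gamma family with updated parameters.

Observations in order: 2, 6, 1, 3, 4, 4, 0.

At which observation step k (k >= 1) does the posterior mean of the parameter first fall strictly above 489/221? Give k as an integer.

k = 5

obs 1: x=2 → posterior Gamma(6, 14/3)
obs 2: x=6 → posterior Gamma(12, 17/3)
obs 3: x=1 → posterior Gamma(13, 20/3)
obs 4: x=3 → posterior Gamma(16, 23/3)
obs 5: x=4 → posterior Gamma(20, 26/3)
obs 6: x=4 → posterior Gamma(24, 29/3)
obs 7: x=0 → posterior Gamma(24, 32/3)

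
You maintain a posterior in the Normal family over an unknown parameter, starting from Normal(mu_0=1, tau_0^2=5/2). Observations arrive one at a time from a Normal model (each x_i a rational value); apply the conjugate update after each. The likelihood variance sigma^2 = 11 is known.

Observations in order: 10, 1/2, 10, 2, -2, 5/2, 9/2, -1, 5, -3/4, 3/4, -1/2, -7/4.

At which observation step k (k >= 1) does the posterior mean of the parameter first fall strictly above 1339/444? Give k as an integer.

k = 3

obs 1: x=10 → posterior Normal(8/3, 55/27)
obs 2: x=1/2 → posterior Normal(149/64, 55/32)
obs 3: x=10 → posterior Normal(249/74, 55/37)
obs 4: x=2 → posterior Normal(269/84, 55/42)
obs 5: x=-2 → posterior Normal(249/94, 55/47)
obs 6: x=5/2 → posterior Normal(137/52, 55/52)
obs 7: x=9/2 → posterior Normal(319/114, 55/57)
obs 8: x=-1 → posterior Normal(309/124, 55/62)
obs 9: x=5 → posterior Normal(359/134, 55/67)
obs 10: x=-3/4 → posterior Normal(703/288, 55/72)
obs 11: x=3/4 → posterior Normal(359/154, 5/7)
obs 12: x=-1/2 → posterior Normal(177/82, 55/82)
obs 13: x=-7/4 → posterior Normal(673/348, 55/87)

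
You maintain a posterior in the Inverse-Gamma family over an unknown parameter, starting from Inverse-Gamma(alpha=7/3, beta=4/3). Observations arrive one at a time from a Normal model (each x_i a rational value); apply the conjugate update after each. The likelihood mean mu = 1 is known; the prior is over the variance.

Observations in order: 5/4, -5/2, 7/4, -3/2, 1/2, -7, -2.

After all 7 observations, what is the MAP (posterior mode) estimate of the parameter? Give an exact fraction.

2281/328

obs 1: x=5/4 → posterior Inverse-Gamma(17/6, 131/96)
obs 2: x=-5/2 → posterior Inverse-Gamma(10/3, 719/96)
obs 3: x=7/4 → posterior Inverse-Gamma(23/6, 373/48)
obs 4: x=-3/2 → posterior Inverse-Gamma(13/3, 523/48)
obs 5: x=1/2 → posterior Inverse-Gamma(29/6, 529/48)
obs 6: x=-7 → posterior Inverse-Gamma(16/3, 2065/48)
obs 7: x=-2 → posterior Inverse-Gamma(35/6, 2281/48)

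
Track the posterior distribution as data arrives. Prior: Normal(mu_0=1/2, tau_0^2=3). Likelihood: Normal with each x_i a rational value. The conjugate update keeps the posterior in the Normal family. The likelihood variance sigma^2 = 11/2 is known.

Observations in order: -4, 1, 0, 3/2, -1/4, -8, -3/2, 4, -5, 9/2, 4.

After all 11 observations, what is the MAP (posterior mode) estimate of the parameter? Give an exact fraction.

-17/77

obs 1: x=-4 → posterior Normal(-37/34, 33/17)
obs 2: x=1 → posterior Normal(-25/46, 33/23)
obs 3: x=0 → posterior Normal(-25/58, 33/29)
obs 4: x=3/2 → posterior Normal(-1/10, 33/35)
obs 5: x=-1/4 → posterior Normal(-5/41, 33/41)
obs 6: x=-8 → posterior Normal(-53/47, 33/47)
obs 7: x=-3/2 → posterior Normal(-62/53, 33/53)
obs 8: x=4 → posterior Normal(-38/59, 33/59)
obs 9: x=-5 → posterior Normal(-68/65, 33/65)
obs 10: x=9/2 → posterior Normal(-41/71, 33/71)
obs 11: x=4 → posterior Normal(-17/77, 3/7)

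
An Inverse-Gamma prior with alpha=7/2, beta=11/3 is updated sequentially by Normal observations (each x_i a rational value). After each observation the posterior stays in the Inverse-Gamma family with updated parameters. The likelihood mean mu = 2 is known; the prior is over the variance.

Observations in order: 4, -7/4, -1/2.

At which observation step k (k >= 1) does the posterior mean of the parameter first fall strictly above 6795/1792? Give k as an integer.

obs 1: x=4 → posterior Inverse-Gamma(4, 17/3)
obs 2: x=-7/4 → posterior Inverse-Gamma(9/2, 1219/96)
obs 3: x=-1/2 → posterior Inverse-Gamma(5, 1519/96)

k = 3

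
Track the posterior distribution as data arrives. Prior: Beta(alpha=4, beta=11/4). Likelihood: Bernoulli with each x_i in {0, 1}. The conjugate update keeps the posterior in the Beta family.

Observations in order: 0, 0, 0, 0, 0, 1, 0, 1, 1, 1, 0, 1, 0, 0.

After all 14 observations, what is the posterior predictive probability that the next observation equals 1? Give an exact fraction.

36/83

obs 1: x=0 → posterior Beta(4, 15/4)
obs 2: x=0 → posterior Beta(4, 19/4)
obs 3: x=0 → posterior Beta(4, 23/4)
obs 4: x=0 → posterior Beta(4, 27/4)
obs 5: x=0 → posterior Beta(4, 31/4)
obs 6: x=1 → posterior Beta(5, 31/4)
obs 7: x=0 → posterior Beta(5, 35/4)
obs 8: x=1 → posterior Beta(6, 35/4)
obs 9: x=1 → posterior Beta(7, 35/4)
obs 10: x=1 → posterior Beta(8, 35/4)
obs 11: x=0 → posterior Beta(8, 39/4)
obs 12: x=1 → posterior Beta(9, 39/4)
obs 13: x=0 → posterior Beta(9, 43/4)
obs 14: x=0 → posterior Beta(9, 47/4)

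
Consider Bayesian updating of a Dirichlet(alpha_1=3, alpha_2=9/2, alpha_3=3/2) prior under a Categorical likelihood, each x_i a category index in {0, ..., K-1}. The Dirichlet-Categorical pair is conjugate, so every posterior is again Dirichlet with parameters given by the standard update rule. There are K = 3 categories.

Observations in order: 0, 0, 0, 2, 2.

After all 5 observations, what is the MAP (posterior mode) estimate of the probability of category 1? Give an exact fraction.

7/22

obs 1: x=0 → posterior Dirichlet(4, 9/2, 3/2)
obs 2: x=0 → posterior Dirichlet(5, 9/2, 3/2)
obs 3: x=0 → posterior Dirichlet(6, 9/2, 3/2)
obs 4: x=2 → posterior Dirichlet(6, 9/2, 5/2)
obs 5: x=2 → posterior Dirichlet(6, 9/2, 7/2)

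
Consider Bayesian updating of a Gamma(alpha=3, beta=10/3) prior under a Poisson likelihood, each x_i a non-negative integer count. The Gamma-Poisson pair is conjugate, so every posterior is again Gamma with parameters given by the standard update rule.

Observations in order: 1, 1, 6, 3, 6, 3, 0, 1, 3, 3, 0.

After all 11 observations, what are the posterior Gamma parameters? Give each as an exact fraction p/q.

obs 1: x=1 → posterior Gamma(4, 13/3)
obs 2: x=1 → posterior Gamma(5, 16/3)
obs 3: x=6 → posterior Gamma(11, 19/3)
obs 4: x=3 → posterior Gamma(14, 22/3)
obs 5: x=6 → posterior Gamma(20, 25/3)
obs 6: x=3 → posterior Gamma(23, 28/3)
obs 7: x=0 → posterior Gamma(23, 31/3)
obs 8: x=1 → posterior Gamma(24, 34/3)
obs 9: x=3 → posterior Gamma(27, 37/3)
obs 10: x=3 → posterior Gamma(30, 40/3)
obs 11: x=0 → posterior Gamma(30, 43/3)

alpha=30, beta=43/3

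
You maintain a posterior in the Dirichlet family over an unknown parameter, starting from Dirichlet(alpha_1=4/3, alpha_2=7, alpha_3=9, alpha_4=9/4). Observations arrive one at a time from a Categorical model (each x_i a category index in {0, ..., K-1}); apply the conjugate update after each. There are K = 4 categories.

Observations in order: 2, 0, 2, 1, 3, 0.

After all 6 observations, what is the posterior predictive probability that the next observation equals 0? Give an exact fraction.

obs 1: x=2 → posterior Dirichlet(4/3, 7, 10, 9/4)
obs 2: x=0 → posterior Dirichlet(7/3, 7, 10, 9/4)
obs 3: x=2 → posterior Dirichlet(7/3, 7, 11, 9/4)
obs 4: x=1 → posterior Dirichlet(7/3, 8, 11, 9/4)
obs 5: x=3 → posterior Dirichlet(7/3, 8, 11, 13/4)
obs 6: x=0 → posterior Dirichlet(10/3, 8, 11, 13/4)

40/307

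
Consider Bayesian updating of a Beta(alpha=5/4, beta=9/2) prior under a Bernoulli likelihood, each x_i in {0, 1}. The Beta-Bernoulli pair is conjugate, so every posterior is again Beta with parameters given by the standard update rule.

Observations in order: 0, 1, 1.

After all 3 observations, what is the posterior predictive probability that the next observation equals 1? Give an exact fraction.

13/35

obs 1: x=0 → posterior Beta(5/4, 11/2)
obs 2: x=1 → posterior Beta(9/4, 11/2)
obs 3: x=1 → posterior Beta(13/4, 11/2)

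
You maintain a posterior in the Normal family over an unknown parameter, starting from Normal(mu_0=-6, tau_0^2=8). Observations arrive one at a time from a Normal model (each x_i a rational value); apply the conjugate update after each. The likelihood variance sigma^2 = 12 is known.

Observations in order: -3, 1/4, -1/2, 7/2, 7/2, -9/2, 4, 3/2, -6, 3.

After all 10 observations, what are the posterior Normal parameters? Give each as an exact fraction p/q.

obs 1: x=-3 → posterior Normal(-24/5, 24/5)
obs 2: x=1/4 → posterior Normal(-47/14, 24/7)
obs 3: x=-1/2 → posterior Normal(-49/18, 8/3)
obs 4: x=7/2 → posterior Normal(-35/22, 24/11)
obs 5: x=7/2 → posterior Normal(-21/26, 24/13)
obs 6: x=-9/2 → posterior Normal(-13/10, 8/5)
obs 7: x=4 → posterior Normal(-23/34, 24/17)
obs 8: x=3/2 → posterior Normal(-17/38, 24/19)
obs 9: x=-6 → posterior Normal(-41/42, 8/7)
obs 10: x=3 → posterior Normal(-29/46, 24/23)

mu_0=-29/46, tau_0^2=24/23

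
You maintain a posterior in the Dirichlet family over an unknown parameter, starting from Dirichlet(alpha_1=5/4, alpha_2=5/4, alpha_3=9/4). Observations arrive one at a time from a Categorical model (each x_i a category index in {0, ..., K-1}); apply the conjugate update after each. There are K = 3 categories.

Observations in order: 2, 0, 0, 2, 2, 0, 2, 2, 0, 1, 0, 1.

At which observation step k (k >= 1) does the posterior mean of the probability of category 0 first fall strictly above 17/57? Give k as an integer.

k = 2

obs 1: x=2 → posterior Dirichlet(5/4, 5/4, 13/4)
obs 2: x=0 → posterior Dirichlet(9/4, 5/4, 13/4)
obs 3: x=0 → posterior Dirichlet(13/4, 5/4, 13/4)
obs 4: x=2 → posterior Dirichlet(13/4, 5/4, 17/4)
obs 5: x=2 → posterior Dirichlet(13/4, 5/4, 21/4)
obs 6: x=0 → posterior Dirichlet(17/4, 5/4, 21/4)
obs 7: x=2 → posterior Dirichlet(17/4, 5/4, 25/4)
obs 8: x=2 → posterior Dirichlet(17/4, 5/4, 29/4)
obs 9: x=0 → posterior Dirichlet(21/4, 5/4, 29/4)
obs 10: x=1 → posterior Dirichlet(21/4, 9/4, 29/4)
obs 11: x=0 → posterior Dirichlet(25/4, 9/4, 29/4)
obs 12: x=1 → posterior Dirichlet(25/4, 13/4, 29/4)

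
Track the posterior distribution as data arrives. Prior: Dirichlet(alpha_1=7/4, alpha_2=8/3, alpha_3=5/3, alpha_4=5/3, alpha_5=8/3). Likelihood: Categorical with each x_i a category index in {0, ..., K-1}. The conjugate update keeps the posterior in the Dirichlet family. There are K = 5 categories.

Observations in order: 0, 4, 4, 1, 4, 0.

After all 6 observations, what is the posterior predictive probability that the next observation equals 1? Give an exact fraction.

obs 1: x=0 → posterior Dirichlet(11/4, 8/3, 5/3, 5/3, 8/3)
obs 2: x=4 → posterior Dirichlet(11/4, 8/3, 5/3, 5/3, 11/3)
obs 3: x=4 → posterior Dirichlet(11/4, 8/3, 5/3, 5/3, 14/3)
obs 4: x=1 → posterior Dirichlet(11/4, 11/3, 5/3, 5/3, 14/3)
obs 5: x=4 → posterior Dirichlet(11/4, 11/3, 5/3, 5/3, 17/3)
obs 6: x=0 → posterior Dirichlet(15/4, 11/3, 5/3, 5/3, 17/3)

44/197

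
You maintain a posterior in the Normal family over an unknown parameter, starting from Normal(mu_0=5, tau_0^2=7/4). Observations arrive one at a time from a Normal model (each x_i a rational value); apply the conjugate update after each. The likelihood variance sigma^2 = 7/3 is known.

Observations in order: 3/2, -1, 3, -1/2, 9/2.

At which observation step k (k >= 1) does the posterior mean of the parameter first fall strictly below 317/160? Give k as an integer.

k = 4

obs 1: x=3/2 → posterior Normal(7/2, 1)
obs 2: x=-1 → posterior Normal(43/20, 7/10)
obs 3: x=3 → posterior Normal(61/26, 7/13)
obs 4: x=-1/2 → posterior Normal(29/16, 7/16)
obs 5: x=9/2 → posterior Normal(85/38, 7/19)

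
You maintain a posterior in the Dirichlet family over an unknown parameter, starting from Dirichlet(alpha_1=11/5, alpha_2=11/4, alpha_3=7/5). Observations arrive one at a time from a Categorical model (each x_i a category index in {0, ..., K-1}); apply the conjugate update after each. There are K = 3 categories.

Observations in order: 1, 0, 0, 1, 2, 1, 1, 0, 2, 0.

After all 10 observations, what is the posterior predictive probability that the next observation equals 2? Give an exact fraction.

68/327

obs 1: x=1 → posterior Dirichlet(11/5, 15/4, 7/5)
obs 2: x=0 → posterior Dirichlet(16/5, 15/4, 7/5)
obs 3: x=0 → posterior Dirichlet(21/5, 15/4, 7/5)
obs 4: x=1 → posterior Dirichlet(21/5, 19/4, 7/5)
obs 5: x=2 → posterior Dirichlet(21/5, 19/4, 12/5)
obs 6: x=1 → posterior Dirichlet(21/5, 23/4, 12/5)
obs 7: x=1 → posterior Dirichlet(21/5, 27/4, 12/5)
obs 8: x=0 → posterior Dirichlet(26/5, 27/4, 12/5)
obs 9: x=2 → posterior Dirichlet(26/5, 27/4, 17/5)
obs 10: x=0 → posterior Dirichlet(31/5, 27/4, 17/5)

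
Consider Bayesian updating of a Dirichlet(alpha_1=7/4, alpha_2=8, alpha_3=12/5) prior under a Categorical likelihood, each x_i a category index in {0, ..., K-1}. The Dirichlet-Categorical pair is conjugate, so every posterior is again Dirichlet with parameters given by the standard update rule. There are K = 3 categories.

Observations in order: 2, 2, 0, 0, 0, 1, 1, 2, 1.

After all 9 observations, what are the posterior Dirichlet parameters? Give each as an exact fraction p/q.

obs 1: x=2 → posterior Dirichlet(7/4, 8, 17/5)
obs 2: x=2 → posterior Dirichlet(7/4, 8, 22/5)
obs 3: x=0 → posterior Dirichlet(11/4, 8, 22/5)
obs 4: x=0 → posterior Dirichlet(15/4, 8, 22/5)
obs 5: x=0 → posterior Dirichlet(19/4, 8, 22/5)
obs 6: x=1 → posterior Dirichlet(19/4, 9, 22/5)
obs 7: x=1 → posterior Dirichlet(19/4, 10, 22/5)
obs 8: x=2 → posterior Dirichlet(19/4, 10, 27/5)
obs 9: x=1 → posterior Dirichlet(19/4, 11, 27/5)

alpha_1=19/4, alpha_2=11, alpha_3=27/5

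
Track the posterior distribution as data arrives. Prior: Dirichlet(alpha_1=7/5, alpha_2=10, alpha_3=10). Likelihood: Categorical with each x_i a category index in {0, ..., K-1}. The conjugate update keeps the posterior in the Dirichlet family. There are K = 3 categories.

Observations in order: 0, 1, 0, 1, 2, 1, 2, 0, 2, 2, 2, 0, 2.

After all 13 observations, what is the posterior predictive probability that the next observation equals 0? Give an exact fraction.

obs 1: x=0 → posterior Dirichlet(12/5, 10, 10)
obs 2: x=1 → posterior Dirichlet(12/5, 11, 10)
obs 3: x=0 → posterior Dirichlet(17/5, 11, 10)
obs 4: x=1 → posterior Dirichlet(17/5, 12, 10)
obs 5: x=2 → posterior Dirichlet(17/5, 12, 11)
obs 6: x=1 → posterior Dirichlet(17/5, 13, 11)
obs 7: x=2 → posterior Dirichlet(17/5, 13, 12)
obs 8: x=0 → posterior Dirichlet(22/5, 13, 12)
obs 9: x=2 → posterior Dirichlet(22/5, 13, 13)
obs 10: x=2 → posterior Dirichlet(22/5, 13, 14)
obs 11: x=2 → posterior Dirichlet(22/5, 13, 15)
obs 12: x=0 → posterior Dirichlet(27/5, 13, 15)
obs 13: x=2 → posterior Dirichlet(27/5, 13, 16)

27/172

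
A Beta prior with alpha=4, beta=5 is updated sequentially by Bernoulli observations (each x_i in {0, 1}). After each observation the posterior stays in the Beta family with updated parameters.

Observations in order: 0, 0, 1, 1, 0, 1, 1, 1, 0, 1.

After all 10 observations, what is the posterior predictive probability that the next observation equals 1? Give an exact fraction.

10/19

obs 1: x=0 → posterior Beta(4, 6)
obs 2: x=0 → posterior Beta(4, 7)
obs 3: x=1 → posterior Beta(5, 7)
obs 4: x=1 → posterior Beta(6, 7)
obs 5: x=0 → posterior Beta(6, 8)
obs 6: x=1 → posterior Beta(7, 8)
obs 7: x=1 → posterior Beta(8, 8)
obs 8: x=1 → posterior Beta(9, 8)
obs 9: x=0 → posterior Beta(9, 9)
obs 10: x=1 → posterior Beta(10, 9)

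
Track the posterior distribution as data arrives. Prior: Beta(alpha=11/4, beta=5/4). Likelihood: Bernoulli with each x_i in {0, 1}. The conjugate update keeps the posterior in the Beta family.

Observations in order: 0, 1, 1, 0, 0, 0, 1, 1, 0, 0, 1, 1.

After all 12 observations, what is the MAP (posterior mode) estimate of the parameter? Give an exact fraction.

obs 1: x=0 → posterior Beta(11/4, 9/4)
obs 2: x=1 → posterior Beta(15/4, 9/4)
obs 3: x=1 → posterior Beta(19/4, 9/4)
obs 4: x=0 → posterior Beta(19/4, 13/4)
obs 5: x=0 → posterior Beta(19/4, 17/4)
obs 6: x=0 → posterior Beta(19/4, 21/4)
obs 7: x=1 → posterior Beta(23/4, 21/4)
obs 8: x=1 → posterior Beta(27/4, 21/4)
obs 9: x=0 → posterior Beta(27/4, 25/4)
obs 10: x=0 → posterior Beta(27/4, 29/4)
obs 11: x=1 → posterior Beta(31/4, 29/4)
obs 12: x=1 → posterior Beta(35/4, 29/4)

31/56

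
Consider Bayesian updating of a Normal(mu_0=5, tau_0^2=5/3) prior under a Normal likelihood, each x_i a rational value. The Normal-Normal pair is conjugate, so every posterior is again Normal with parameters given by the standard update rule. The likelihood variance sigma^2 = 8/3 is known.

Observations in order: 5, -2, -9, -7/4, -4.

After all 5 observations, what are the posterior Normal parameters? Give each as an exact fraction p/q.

mu_0=-25/44, tau_0^2=40/99

obs 1: x=5 → posterior Normal(5, 40/39)
obs 2: x=-2 → posterior Normal(55/18, 20/27)
obs 3: x=-9 → posterior Normal(10/23, 40/69)
obs 4: x=-7/4 → posterior Normal(5/112, 10/21)
obs 5: x=-4 → posterior Normal(-25/44, 40/99)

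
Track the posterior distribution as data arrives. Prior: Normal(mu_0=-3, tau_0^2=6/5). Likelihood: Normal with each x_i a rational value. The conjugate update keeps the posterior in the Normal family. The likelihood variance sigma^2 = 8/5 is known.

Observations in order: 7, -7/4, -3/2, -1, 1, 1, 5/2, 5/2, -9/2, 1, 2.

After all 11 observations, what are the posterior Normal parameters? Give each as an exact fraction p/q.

mu_0=51/148, tau_0^2=24/185

obs 1: x=7 → posterior Normal(9/7, 24/35)
obs 2: x=-7/4 → posterior Normal(3/8, 12/25)
obs 3: x=-3/2 → posterior Normal(-3/52, 24/65)
obs 4: x=-1 → posterior Normal(-15/64, 3/10)
obs 5: x=1 → posterior Normal(-3/76, 24/95)
obs 6: x=1 → posterior Normal(9/88, 12/55)
obs 7: x=5/2 → posterior Normal(39/100, 24/125)
obs 8: x=5/2 → posterior Normal(69/112, 6/35)
obs 9: x=-9/2 → posterior Normal(15/124, 24/155)
obs 10: x=1 → posterior Normal(27/136, 12/85)
obs 11: x=2 → posterior Normal(51/148, 24/185)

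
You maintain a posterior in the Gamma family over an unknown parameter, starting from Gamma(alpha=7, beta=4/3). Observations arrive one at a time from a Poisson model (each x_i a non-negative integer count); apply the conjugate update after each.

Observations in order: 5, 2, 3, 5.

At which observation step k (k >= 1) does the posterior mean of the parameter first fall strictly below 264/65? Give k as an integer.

k = 3

obs 1: x=5 → posterior Gamma(12, 7/3)
obs 2: x=2 → posterior Gamma(14, 10/3)
obs 3: x=3 → posterior Gamma(17, 13/3)
obs 4: x=5 → posterior Gamma(22, 16/3)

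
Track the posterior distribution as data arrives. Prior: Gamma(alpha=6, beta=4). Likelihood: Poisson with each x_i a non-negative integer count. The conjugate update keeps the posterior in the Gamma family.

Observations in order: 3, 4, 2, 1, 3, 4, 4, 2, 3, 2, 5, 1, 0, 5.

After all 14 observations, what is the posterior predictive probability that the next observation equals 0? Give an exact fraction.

obs 1: x=3 → posterior Gamma(9, 5)
obs 2: x=4 → posterior Gamma(13, 6)
obs 3: x=2 → posterior Gamma(15, 7)
obs 4: x=1 → posterior Gamma(16, 8)
obs 5: x=3 → posterior Gamma(19, 9)
obs 6: x=4 → posterior Gamma(23, 10)
obs 7: x=4 → posterior Gamma(27, 11)
obs 8: x=2 → posterior Gamma(29, 12)
obs 9: x=3 → posterior Gamma(32, 13)
obs 10: x=2 → posterior Gamma(34, 14)
obs 11: x=5 → posterior Gamma(39, 15)
obs 12: x=1 → posterior Gamma(40, 16)
obs 13: x=0 → posterior Gamma(40, 17)
obs 14: x=5 → posterior Gamma(45, 18)

307087917757367862301953030734556160971465480105589997568/3498743002442937227729601361122964878585526371203662724899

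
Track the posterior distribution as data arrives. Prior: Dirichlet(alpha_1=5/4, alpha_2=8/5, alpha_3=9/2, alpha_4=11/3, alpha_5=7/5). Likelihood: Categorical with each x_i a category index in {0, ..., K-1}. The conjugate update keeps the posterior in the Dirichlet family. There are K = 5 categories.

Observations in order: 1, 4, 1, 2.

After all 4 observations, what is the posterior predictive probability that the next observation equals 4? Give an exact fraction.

obs 1: x=1 → posterior Dirichlet(5/4, 13/5, 9/2, 11/3, 7/5)
obs 2: x=4 → posterior Dirichlet(5/4, 13/5, 9/2, 11/3, 12/5)
obs 3: x=1 → posterior Dirichlet(5/4, 18/5, 9/2, 11/3, 12/5)
obs 4: x=2 → posterior Dirichlet(5/4, 18/5, 11/2, 11/3, 12/5)

144/985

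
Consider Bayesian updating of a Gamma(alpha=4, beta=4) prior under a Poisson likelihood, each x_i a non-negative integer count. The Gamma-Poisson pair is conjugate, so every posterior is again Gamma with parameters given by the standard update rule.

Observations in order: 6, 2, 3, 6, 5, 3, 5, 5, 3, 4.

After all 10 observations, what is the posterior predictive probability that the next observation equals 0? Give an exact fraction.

obs 1: x=6 → posterior Gamma(10, 5)
obs 2: x=2 → posterior Gamma(12, 6)
obs 3: x=3 → posterior Gamma(15, 7)
obs 4: x=6 → posterior Gamma(21, 8)
obs 5: x=5 → posterior Gamma(26, 9)
obs 6: x=3 → posterior Gamma(29, 10)
obs 7: x=5 → posterior Gamma(34, 11)
obs 8: x=5 → posterior Gamma(39, 12)
obs 9: x=3 → posterior Gamma(42, 13)
obs 10: x=4 → posterior Gamma(46, 14)

52709590378395385649697127909589319306203213055655936/1259499259682073258080805544523173011839389801025390625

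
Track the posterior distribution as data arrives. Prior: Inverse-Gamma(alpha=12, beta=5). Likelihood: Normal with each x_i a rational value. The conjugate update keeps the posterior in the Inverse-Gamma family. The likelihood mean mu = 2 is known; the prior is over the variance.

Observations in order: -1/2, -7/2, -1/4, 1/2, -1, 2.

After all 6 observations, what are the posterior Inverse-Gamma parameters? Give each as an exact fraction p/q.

obs 1: x=-1/2 → posterior Inverse-Gamma(25/2, 65/8)
obs 2: x=-7/2 → posterior Inverse-Gamma(13, 93/4)
obs 3: x=-1/4 → posterior Inverse-Gamma(27/2, 825/32)
obs 4: x=1/2 → posterior Inverse-Gamma(14, 861/32)
obs 5: x=-1 → posterior Inverse-Gamma(29/2, 1005/32)
obs 6: x=2 → posterior Inverse-Gamma(15, 1005/32)

alpha=15, beta=1005/32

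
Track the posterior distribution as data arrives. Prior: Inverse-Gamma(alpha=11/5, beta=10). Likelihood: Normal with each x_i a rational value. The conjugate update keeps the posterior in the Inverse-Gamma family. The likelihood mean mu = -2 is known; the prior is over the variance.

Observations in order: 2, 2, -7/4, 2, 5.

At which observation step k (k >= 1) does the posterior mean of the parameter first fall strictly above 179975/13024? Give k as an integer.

k = 5

obs 1: x=2 → posterior Inverse-Gamma(27/10, 18)
obs 2: x=2 → posterior Inverse-Gamma(16/5, 26)
obs 3: x=-7/4 → posterior Inverse-Gamma(37/10, 833/32)
obs 4: x=2 → posterior Inverse-Gamma(21/5, 1089/32)
obs 5: x=5 → posterior Inverse-Gamma(47/10, 1873/32)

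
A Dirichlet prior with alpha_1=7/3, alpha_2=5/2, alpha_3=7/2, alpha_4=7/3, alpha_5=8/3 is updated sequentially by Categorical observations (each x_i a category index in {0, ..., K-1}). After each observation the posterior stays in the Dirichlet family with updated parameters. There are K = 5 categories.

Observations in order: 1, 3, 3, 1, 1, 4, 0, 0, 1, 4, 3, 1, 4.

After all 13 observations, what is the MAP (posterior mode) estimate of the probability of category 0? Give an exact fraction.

5/32

obs 1: x=1 → posterior Dirichlet(7/3, 7/2, 7/2, 7/3, 8/3)
obs 2: x=3 → posterior Dirichlet(7/3, 7/2, 7/2, 10/3, 8/3)
obs 3: x=3 → posterior Dirichlet(7/3, 7/2, 7/2, 13/3, 8/3)
obs 4: x=1 → posterior Dirichlet(7/3, 9/2, 7/2, 13/3, 8/3)
obs 5: x=1 → posterior Dirichlet(7/3, 11/2, 7/2, 13/3, 8/3)
obs 6: x=4 → posterior Dirichlet(7/3, 11/2, 7/2, 13/3, 11/3)
obs 7: x=0 → posterior Dirichlet(10/3, 11/2, 7/2, 13/3, 11/3)
obs 8: x=0 → posterior Dirichlet(13/3, 11/2, 7/2, 13/3, 11/3)
obs 9: x=1 → posterior Dirichlet(13/3, 13/2, 7/2, 13/3, 11/3)
obs 10: x=4 → posterior Dirichlet(13/3, 13/2, 7/2, 13/3, 14/3)
obs 11: x=3 → posterior Dirichlet(13/3, 13/2, 7/2, 16/3, 14/3)
obs 12: x=1 → posterior Dirichlet(13/3, 15/2, 7/2, 16/3, 14/3)
obs 13: x=4 → posterior Dirichlet(13/3, 15/2, 7/2, 16/3, 17/3)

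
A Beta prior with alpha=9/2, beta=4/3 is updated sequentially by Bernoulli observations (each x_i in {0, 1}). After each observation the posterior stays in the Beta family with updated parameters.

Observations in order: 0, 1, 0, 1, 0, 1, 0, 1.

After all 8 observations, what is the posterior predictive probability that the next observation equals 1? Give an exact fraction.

51/83

obs 1: x=0 → posterior Beta(9/2, 7/3)
obs 2: x=1 → posterior Beta(11/2, 7/3)
obs 3: x=0 → posterior Beta(11/2, 10/3)
obs 4: x=1 → posterior Beta(13/2, 10/3)
obs 5: x=0 → posterior Beta(13/2, 13/3)
obs 6: x=1 → posterior Beta(15/2, 13/3)
obs 7: x=0 → posterior Beta(15/2, 16/3)
obs 8: x=1 → posterior Beta(17/2, 16/3)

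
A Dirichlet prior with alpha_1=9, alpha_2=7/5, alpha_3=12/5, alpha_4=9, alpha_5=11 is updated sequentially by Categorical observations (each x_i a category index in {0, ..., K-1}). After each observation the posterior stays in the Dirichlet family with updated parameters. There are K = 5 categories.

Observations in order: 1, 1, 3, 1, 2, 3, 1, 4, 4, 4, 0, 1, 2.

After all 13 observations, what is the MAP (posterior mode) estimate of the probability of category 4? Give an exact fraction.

obs 1: x=1 → posterior Dirichlet(9, 12/5, 12/5, 9, 11)
obs 2: x=1 → posterior Dirichlet(9, 17/5, 12/5, 9, 11)
obs 3: x=3 → posterior Dirichlet(9, 17/5, 12/5, 10, 11)
obs 4: x=1 → posterior Dirichlet(9, 22/5, 12/5, 10, 11)
obs 5: x=2 → posterior Dirichlet(9, 22/5, 17/5, 10, 11)
obs 6: x=3 → posterior Dirichlet(9, 22/5, 17/5, 11, 11)
obs 7: x=1 → posterior Dirichlet(9, 27/5, 17/5, 11, 11)
obs 8: x=4 → posterior Dirichlet(9, 27/5, 17/5, 11, 12)
obs 9: x=4 → posterior Dirichlet(9, 27/5, 17/5, 11, 13)
obs 10: x=4 → posterior Dirichlet(9, 27/5, 17/5, 11, 14)
obs 11: x=0 → posterior Dirichlet(10, 27/5, 17/5, 11, 14)
obs 12: x=1 → posterior Dirichlet(10, 32/5, 17/5, 11, 14)
obs 13: x=2 → posterior Dirichlet(10, 32/5, 22/5, 11, 14)

65/204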